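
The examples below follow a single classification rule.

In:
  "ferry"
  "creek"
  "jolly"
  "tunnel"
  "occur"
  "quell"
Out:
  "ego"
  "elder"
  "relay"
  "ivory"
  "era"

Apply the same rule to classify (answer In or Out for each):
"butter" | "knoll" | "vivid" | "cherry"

In, In, Out, In

A rule that fits every label: has a double letter — true of each 'In' example, false of each 'Out' one.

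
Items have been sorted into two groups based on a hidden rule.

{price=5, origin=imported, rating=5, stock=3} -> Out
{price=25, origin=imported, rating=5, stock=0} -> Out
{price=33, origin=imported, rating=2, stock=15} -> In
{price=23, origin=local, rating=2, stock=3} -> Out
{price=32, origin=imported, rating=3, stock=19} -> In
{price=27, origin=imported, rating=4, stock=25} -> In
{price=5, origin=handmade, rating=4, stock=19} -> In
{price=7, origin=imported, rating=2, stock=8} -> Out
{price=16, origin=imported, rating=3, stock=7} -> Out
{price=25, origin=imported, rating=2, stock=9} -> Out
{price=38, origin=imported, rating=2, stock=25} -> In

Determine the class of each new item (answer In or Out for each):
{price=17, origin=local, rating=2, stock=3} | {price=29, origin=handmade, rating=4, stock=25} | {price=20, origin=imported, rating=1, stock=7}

The common property of the 'In' items is: stock ≥ 15. No 'Out' item has it.
{price=17, origin=local, rating=2, stock=3} → stock = 3 → Out.
{price=29, origin=handmade, rating=4, stock=25} → stock = 25 → In.
{price=20, origin=imported, rating=1, stock=7} → stock = 7 → Out.

Out, In, Out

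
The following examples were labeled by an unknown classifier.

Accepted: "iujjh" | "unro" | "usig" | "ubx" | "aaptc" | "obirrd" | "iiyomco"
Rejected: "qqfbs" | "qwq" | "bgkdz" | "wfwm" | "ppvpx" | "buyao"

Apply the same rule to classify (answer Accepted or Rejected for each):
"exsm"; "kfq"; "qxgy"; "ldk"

Accepted, Rejected, Rejected, Rejected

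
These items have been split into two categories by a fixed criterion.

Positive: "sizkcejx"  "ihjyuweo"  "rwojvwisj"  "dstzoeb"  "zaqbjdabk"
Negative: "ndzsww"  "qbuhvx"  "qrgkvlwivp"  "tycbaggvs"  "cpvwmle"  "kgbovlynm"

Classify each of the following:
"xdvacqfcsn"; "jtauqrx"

The distinguishing property — has ≥ 2 vowels — holds for all the 'Positive' cases and none of the 'Negative' cases.
"xdvacqfcsn": Negative (1 vowel). "jtauqrx": Positive (2 vowels).

Negative, Positive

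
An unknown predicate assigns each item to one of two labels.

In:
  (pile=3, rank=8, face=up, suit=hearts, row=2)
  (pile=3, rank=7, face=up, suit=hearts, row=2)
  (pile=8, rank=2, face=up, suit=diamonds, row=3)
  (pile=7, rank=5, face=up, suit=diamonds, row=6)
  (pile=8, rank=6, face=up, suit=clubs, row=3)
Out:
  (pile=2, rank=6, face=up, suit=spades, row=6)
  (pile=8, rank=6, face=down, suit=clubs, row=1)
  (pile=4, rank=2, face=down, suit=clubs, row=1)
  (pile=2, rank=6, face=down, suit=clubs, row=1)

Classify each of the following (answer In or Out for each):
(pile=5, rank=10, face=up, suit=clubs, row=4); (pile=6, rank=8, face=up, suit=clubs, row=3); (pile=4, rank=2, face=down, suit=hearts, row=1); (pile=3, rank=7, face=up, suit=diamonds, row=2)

A rule that fits every label: face is up AND pile ≥ 3 — true of each 'In' example, false of each 'Out' one.
In: (pile=5, rank=10, face=up, suit=clubs, row=4), since face is up, pile = 5. In: (pile=6, rank=8, face=up, suit=clubs, row=3), since face is up, pile = 6. Out: (pile=4, rank=2, face=down, suit=hearts, row=1), since face is down, pile = 4. In: (pile=3, rank=7, face=up, suit=diamonds, row=2), since face is up, pile = 3.

In, In, Out, In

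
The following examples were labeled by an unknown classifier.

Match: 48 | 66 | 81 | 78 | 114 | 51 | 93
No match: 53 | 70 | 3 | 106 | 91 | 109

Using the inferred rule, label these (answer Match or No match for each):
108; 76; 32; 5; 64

The distinguishing property — multiple of 3 AND at least 48 — holds for all the 'Match' cases and none of the 'No match' cases.

Match, No match, No match, No match, No match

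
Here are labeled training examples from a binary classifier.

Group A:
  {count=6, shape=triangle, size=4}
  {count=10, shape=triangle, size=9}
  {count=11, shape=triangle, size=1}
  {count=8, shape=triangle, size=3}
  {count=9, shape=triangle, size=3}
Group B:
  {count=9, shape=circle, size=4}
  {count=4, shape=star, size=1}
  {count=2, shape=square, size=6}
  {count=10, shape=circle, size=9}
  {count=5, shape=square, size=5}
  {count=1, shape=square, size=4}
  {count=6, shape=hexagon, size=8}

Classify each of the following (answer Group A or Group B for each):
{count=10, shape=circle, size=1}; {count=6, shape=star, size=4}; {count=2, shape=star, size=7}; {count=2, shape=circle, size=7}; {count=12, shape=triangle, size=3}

The simplest hypothesis consistent with all the labels is: shape is triangle.
{count=10, shape=circle, size=1}: Group B (shape is circle).
{count=6, shape=star, size=4}: Group B (shape is star).
{count=2, shape=star, size=7}: Group B (shape is star).
{count=2, shape=circle, size=7}: Group B (shape is circle).
{count=12, shape=triangle, size=3}: Group A (shape is triangle).

Group B, Group B, Group B, Group B, Group A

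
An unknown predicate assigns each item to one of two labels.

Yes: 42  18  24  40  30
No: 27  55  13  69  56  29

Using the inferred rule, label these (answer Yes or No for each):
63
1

'Yes' ⟺ even AND at most 42.
63: 63 is odd, 63 > 42, fails this test → No.
1: 1 is odd, 1 ≤ 42, fails this test → No.

No, No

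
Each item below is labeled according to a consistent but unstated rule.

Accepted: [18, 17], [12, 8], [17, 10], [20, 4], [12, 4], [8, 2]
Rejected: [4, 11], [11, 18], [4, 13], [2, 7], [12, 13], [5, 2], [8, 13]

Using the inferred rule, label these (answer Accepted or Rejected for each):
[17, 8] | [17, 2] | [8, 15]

Accepted, Accepted, Rejected

Every 'Accepted' example satisfies: first > second AND sum ≥ 9. None of the 'Rejected' examples do.
Accepted: [17, 8], since 17 > 8, 17+8 = 25. Accepted: [17, 2], since 17 > 2, 17+2 = 19. Rejected: [8, 15], since 8 < 15, 8+15 = 23.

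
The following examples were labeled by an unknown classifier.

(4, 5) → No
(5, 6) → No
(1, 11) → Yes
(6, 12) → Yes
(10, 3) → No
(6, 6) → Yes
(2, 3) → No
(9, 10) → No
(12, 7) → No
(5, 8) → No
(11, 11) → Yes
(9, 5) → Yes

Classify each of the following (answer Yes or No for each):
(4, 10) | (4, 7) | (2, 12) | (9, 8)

Yes, No, Yes, No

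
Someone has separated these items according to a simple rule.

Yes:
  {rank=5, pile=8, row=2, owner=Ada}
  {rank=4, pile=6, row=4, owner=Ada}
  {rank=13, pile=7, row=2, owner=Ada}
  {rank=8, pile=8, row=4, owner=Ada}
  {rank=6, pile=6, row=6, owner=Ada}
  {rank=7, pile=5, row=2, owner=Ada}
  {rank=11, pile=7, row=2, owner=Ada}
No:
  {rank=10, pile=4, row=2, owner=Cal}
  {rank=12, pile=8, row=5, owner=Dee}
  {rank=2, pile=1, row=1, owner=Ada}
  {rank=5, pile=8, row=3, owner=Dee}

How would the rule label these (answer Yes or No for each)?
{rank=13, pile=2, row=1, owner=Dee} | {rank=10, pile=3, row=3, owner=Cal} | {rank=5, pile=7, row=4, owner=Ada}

Rule: owner is Ada AND row ≥ 2. This holds for each 'Yes' example and fails for each 'No' one.
{rank=13, pile=2, row=1, owner=Dee}: owner is Dee, row = 1 — lacks this property, so No. {rank=10, pile=3, row=3, owner=Cal}: owner is Cal, row = 3 — lacks this property, so No. {rank=5, pile=7, row=4, owner=Ada}: owner is Ada, row = 4 — satisfies this, so Yes.

No, No, Yes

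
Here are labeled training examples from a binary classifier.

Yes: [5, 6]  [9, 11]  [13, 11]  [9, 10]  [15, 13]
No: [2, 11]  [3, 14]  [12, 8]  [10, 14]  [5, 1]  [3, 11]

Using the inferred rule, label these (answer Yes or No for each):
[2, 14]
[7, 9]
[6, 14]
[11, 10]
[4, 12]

The classifier is using: |first − second| ≤ 2.

No, Yes, No, Yes, No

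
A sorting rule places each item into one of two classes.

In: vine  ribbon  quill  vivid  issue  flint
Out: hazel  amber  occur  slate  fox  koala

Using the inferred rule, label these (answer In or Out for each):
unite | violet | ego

In, In, Out

Looking at the examples, the only property every 'In' case has and every 'Out' case lacks is: contains 'i'.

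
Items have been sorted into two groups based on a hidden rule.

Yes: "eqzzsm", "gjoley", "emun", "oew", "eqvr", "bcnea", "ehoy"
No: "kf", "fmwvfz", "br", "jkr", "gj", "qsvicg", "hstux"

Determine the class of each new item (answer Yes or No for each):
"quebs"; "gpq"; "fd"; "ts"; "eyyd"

Yes, No, No, No, Yes

The common property of the 'Yes' items is: contains 'e'. No 'No' item has it.
"quebs": has 'e' — fits, so Yes.
"gpq": no 'e' — fails the rule, so No.
"fd": no 'e' — fails the rule, so No.
"ts": no 'e' — fails the rule, so No.
"eyyd": has 'e' — fits, so Yes.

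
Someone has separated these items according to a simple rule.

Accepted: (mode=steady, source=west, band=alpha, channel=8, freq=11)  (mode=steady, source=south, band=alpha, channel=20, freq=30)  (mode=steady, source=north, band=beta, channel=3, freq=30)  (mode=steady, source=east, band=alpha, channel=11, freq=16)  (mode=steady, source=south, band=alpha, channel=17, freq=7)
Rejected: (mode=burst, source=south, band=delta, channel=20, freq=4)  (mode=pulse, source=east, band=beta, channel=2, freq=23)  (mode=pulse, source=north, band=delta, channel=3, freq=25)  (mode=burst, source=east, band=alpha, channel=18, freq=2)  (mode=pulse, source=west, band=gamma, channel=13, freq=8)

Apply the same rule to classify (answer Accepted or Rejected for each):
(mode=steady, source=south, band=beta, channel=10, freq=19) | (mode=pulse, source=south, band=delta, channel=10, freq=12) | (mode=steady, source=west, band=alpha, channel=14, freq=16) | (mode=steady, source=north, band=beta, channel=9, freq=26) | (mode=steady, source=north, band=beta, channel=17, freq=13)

Accepted, Rejected, Accepted, Accepted, Accepted

Checking candidate rules against both groups, what survives is: mode is steady.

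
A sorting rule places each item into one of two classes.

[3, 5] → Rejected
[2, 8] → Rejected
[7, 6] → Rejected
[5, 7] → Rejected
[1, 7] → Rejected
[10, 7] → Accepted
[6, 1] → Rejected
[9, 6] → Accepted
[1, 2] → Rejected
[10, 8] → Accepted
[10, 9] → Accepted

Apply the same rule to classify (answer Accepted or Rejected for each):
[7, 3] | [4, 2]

The rule appears to be: sum ≥ 15.

Rejected, Rejected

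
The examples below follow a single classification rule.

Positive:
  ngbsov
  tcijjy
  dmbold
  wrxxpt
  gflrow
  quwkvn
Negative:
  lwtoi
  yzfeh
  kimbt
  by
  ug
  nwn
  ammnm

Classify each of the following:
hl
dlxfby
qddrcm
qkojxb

Checking candidate rules against both groups, what survives is: length 6.
hl: length 2, doesn't qualify → Negative. dlxfby: length 6, checks out → Positive. qddrcm: length 6, checks out → Positive. qkojxb: length 6, checks out → Positive.

Negative, Positive, Positive, Positive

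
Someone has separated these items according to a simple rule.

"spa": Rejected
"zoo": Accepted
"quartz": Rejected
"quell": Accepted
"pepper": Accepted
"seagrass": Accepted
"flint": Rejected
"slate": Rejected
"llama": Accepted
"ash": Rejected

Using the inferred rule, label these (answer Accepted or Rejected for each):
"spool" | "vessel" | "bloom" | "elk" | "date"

Every 'Accepted' example satisfies: has a double letter. None of the 'Rejected' examples do.
Accepted: "spool", since 'oo' doubled.
Accepted: "vessel", since 'ss' doubled.
Accepted: "bloom", since 'oo' doubled.
Rejected: "elk", since no doubled letter.
Rejected: "date", since no doubled letter.

Accepted, Accepted, Accepted, Rejected, Rejected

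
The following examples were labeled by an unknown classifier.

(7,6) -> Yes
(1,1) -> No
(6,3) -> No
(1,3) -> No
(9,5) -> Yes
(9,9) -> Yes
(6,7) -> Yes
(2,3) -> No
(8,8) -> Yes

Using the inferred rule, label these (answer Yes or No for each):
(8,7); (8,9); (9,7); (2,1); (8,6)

Yes, Yes, Yes, No, Yes

The common property of the 'Yes' items is: sum ≥ 13. No 'No' item has it.
(8,7) — 8+7 = 15, hence Yes. (8,9) — 8+9 = 17, hence Yes. (9,7) — 9+7 = 16, hence Yes. (2,1) — 2+1 = 3, hence No. (8,6) — 8+6 = 14, hence Yes.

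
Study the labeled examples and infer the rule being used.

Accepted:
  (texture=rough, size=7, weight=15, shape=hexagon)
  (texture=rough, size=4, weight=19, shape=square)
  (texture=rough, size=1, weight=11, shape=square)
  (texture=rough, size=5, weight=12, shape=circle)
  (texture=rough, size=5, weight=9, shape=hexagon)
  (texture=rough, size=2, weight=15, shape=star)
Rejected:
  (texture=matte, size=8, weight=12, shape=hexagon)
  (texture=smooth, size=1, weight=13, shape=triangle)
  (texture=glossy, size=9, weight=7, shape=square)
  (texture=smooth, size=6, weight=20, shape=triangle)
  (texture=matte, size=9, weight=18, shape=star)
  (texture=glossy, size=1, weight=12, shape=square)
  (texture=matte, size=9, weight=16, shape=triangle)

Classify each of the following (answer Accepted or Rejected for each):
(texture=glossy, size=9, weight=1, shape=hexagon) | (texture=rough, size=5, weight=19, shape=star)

One predicate separates the groups cleanly: texture is rough.
(texture=glossy, size=9, weight=1, shape=hexagon): Rejected (texture is glossy). (texture=rough, size=5, weight=19, shape=star): Accepted (texture is rough).

Rejected, Accepted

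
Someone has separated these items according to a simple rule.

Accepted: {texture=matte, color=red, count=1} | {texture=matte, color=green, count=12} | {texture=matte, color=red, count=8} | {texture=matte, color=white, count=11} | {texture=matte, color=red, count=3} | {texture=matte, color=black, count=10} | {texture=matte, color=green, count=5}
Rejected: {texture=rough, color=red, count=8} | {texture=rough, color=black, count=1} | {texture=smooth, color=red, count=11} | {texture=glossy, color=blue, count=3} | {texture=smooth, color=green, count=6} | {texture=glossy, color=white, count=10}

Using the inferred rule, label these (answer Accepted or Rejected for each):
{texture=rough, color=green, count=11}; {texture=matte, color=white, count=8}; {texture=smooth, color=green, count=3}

Rejected, Accepted, Rejected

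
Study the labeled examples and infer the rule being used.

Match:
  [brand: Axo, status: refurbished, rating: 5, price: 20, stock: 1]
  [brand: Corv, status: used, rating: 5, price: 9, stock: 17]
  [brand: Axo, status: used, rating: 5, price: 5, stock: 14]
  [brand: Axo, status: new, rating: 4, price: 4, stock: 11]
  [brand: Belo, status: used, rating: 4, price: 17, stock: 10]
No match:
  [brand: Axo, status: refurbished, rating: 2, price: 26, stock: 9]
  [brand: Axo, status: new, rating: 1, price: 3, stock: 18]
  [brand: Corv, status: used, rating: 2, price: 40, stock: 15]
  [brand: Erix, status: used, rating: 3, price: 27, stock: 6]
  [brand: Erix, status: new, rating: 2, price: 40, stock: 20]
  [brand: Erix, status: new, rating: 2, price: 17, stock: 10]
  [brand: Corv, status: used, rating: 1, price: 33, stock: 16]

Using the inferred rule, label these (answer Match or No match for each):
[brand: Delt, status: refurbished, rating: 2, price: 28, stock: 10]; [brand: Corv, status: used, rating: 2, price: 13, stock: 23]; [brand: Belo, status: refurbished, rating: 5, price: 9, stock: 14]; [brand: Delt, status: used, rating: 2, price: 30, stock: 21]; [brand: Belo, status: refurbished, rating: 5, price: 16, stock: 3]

No match, No match, Match, No match, Match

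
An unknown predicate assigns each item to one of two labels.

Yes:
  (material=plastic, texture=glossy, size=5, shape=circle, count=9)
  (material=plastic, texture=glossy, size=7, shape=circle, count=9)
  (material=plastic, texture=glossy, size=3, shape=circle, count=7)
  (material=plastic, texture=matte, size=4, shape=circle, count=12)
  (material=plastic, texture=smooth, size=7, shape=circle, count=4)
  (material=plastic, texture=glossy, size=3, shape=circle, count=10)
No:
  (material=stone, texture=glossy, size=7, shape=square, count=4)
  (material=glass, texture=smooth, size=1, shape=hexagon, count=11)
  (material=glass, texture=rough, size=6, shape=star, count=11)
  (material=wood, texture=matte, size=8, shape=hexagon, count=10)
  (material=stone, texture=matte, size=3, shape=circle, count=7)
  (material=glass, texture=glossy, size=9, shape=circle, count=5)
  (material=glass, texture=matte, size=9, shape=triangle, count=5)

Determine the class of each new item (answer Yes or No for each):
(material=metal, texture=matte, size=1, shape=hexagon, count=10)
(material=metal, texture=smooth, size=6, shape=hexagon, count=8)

No, No

The classifier is using: material is plastic.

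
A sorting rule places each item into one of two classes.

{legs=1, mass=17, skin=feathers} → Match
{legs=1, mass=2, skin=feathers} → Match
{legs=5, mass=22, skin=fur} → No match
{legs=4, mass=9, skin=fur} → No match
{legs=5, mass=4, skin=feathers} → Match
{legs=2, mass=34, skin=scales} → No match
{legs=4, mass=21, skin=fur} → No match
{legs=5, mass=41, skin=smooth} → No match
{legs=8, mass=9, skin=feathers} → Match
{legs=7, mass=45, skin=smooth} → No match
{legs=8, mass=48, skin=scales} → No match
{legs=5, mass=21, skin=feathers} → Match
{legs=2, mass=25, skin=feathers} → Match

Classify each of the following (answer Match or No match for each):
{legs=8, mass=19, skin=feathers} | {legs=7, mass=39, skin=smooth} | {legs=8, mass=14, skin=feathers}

The rule appears to be: skin is feathers.
{legs=8, mass=19, skin=feathers}: skin is feathers, fits → Match.
{legs=7, mass=39, skin=smooth}: skin is smooth, fails the rule → No match.
{legs=8, mass=14, skin=feathers}: skin is feathers, fits → Match.

Match, No match, Match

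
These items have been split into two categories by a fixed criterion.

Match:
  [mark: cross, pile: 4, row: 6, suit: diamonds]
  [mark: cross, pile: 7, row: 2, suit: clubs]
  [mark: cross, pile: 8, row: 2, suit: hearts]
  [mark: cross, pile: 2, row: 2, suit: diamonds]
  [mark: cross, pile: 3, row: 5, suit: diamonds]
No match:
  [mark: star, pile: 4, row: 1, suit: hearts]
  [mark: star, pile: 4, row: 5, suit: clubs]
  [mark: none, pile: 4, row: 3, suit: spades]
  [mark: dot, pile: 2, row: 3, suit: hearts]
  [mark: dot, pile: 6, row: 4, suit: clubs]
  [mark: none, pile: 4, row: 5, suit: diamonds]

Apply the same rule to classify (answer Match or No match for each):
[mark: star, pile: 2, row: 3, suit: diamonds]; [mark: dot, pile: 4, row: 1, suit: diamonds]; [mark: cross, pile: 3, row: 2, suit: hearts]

No match, No match, Match

One predicate separates the groups cleanly: mark is cross.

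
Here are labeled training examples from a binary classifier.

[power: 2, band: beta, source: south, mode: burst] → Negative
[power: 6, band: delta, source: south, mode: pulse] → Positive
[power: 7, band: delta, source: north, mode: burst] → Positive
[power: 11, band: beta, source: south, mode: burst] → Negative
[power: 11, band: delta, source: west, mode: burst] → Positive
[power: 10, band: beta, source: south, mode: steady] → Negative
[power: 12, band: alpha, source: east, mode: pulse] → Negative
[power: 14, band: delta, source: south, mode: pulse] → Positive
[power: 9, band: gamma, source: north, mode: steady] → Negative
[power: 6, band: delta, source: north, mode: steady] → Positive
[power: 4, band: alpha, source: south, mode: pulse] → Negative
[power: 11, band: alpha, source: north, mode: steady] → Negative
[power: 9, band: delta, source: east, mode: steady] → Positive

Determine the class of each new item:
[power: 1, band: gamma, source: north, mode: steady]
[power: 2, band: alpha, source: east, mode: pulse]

The simplest hypothesis consistent with all the labels is: band is delta.

Negative, Negative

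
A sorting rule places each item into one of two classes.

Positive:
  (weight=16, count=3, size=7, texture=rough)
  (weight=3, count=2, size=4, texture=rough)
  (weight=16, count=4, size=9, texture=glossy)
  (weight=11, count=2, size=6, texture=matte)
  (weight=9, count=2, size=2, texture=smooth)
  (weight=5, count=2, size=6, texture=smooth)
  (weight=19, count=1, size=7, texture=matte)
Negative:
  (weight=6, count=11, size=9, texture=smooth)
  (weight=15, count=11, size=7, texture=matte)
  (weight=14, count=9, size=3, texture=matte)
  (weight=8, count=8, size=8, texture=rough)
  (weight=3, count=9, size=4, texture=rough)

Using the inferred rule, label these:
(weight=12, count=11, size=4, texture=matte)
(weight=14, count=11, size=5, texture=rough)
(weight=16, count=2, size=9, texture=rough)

Negative, Negative, Positive

The rule appears to be: count ≤ 4.
(weight=12, count=11, size=4, texture=matte) — count = 11, hence Negative.
(weight=14, count=11, size=5, texture=rough) — count = 11, hence Negative.
(weight=16, count=2, size=9, texture=rough) — count = 2, hence Positive.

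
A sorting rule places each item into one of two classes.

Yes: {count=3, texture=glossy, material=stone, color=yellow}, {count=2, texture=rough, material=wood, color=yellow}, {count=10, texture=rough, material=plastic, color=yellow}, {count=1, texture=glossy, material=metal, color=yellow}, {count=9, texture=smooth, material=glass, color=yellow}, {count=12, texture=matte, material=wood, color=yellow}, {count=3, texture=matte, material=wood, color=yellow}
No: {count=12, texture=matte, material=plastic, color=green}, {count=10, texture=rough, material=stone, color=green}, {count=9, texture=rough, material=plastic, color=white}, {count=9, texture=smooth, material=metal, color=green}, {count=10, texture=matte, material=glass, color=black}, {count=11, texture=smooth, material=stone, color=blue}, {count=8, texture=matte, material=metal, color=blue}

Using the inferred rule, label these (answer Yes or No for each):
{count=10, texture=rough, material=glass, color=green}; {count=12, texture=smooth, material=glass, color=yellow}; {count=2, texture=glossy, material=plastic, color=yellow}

A rule that fits every label: color is yellow — true of each 'Yes' example, false of each 'No' one.
{count=10, texture=rough, material=glass, color=green} → color is green → No. {count=12, texture=smooth, material=glass, color=yellow} → color is yellow → Yes. {count=2, texture=glossy, material=plastic, color=yellow} → color is yellow → Yes.

No, Yes, Yes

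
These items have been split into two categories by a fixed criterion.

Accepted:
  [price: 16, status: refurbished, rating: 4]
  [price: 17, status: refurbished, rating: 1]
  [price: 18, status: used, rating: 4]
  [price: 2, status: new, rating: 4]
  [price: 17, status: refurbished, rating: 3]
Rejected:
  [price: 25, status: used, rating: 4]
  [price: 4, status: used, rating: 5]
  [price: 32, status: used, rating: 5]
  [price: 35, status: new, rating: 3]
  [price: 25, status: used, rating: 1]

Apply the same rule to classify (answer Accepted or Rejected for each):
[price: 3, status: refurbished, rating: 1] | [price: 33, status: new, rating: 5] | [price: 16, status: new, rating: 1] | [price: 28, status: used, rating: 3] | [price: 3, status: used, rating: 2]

Accepted, Rejected, Accepted, Rejected, Accepted

One predicate separates the groups cleanly: price ≤ 18 AND rating ≤ 4.
[price: 3, status: refurbished, rating: 1]: price = 3, rating = 1, satisfies this → Accepted.
[price: 33, status: new, rating: 5]: price = 33, rating = 5, doesn't match → Rejected.
[price: 16, status: new, rating: 1]: price = 16, rating = 1, satisfies this → Accepted.
[price: 28, status: used, rating: 3]: price = 28, rating = 3, doesn't match → Rejected.
[price: 3, status: used, rating: 2]: price = 3, rating = 2, satisfies this → Accepted.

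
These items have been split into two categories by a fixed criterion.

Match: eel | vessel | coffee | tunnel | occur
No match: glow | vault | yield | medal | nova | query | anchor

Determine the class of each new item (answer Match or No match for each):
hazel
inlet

No match, No match

The common property of the 'Match' items is: has a double letter. No 'No match' item has it.
hazel: no doubled letter — does not fit, so No match. inlet: no doubled letter — does not fit, so No match.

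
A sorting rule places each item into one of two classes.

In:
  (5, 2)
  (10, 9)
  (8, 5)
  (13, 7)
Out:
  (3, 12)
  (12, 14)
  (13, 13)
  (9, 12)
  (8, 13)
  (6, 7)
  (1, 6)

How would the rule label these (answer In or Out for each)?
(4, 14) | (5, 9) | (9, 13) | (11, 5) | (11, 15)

Out, Out, Out, In, Out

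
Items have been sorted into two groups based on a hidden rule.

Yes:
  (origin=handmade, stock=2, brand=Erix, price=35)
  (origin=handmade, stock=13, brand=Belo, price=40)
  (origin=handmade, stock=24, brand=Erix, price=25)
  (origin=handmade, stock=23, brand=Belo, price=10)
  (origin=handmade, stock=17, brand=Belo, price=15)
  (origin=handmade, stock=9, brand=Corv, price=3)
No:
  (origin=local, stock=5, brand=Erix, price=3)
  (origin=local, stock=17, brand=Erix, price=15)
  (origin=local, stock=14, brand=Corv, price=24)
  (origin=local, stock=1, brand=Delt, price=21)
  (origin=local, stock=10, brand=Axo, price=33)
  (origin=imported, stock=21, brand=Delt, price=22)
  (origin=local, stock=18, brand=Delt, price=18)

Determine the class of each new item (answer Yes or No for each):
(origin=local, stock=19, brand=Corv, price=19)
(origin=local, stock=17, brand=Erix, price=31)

Rule: origin is handmade. This holds for each 'Yes' example and fails for each 'No' one.

No, No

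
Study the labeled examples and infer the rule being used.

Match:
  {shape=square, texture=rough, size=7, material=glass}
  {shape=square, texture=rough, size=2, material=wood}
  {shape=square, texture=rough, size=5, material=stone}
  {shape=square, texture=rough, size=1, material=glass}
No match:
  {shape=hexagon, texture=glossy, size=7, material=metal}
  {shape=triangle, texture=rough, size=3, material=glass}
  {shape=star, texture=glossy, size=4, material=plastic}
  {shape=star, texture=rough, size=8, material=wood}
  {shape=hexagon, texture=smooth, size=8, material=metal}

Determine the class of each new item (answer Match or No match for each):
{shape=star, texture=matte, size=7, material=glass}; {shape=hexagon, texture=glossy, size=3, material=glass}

No match, No match

Rule: shape is square. This holds for each 'Match' example and fails for each 'No match' one.
{shape=star, texture=matte, size=7, material=glass}: No match (shape is star). {shape=hexagon, texture=glossy, size=3, material=glass}: No match (shape is hexagon).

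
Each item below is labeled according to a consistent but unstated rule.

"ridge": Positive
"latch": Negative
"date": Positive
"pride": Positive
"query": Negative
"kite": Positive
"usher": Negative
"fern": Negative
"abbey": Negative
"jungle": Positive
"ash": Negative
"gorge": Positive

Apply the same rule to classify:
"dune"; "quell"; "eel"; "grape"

Positive, Negative, Negative, Positive

The pattern is that an item is 'Positive' exactly when: ends with 'e'.
Positive: "dune", since ends with 'e'.
Negative: "quell", since ends with 'l'.
Negative: "eel", since ends with 'l'.
Positive: "grape", since ends with 'e'.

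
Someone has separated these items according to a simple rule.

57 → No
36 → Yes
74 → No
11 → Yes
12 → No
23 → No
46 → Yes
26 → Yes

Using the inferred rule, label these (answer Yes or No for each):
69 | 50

The classifier is using: ≡ 1 (mod 5).

No, No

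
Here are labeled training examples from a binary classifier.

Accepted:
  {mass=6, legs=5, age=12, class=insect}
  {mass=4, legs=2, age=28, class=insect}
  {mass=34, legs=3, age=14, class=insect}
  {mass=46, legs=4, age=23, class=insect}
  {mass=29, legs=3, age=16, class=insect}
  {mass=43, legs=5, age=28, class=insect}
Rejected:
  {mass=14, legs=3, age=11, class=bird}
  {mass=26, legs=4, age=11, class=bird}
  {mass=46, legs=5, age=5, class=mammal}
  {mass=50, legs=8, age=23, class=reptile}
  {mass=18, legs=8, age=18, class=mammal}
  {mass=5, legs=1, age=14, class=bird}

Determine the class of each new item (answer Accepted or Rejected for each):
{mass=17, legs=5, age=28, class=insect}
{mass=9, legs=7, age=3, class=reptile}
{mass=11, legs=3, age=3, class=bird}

The simplest hypothesis consistent with all the labels is: class is insect.
{mass=17, legs=5, age=28, class=insect} → class is insect → Accepted.
{mass=9, legs=7, age=3, class=reptile} → class is reptile → Rejected.
{mass=11, legs=3, age=3, class=bird} → class is bird → Rejected.

Accepted, Rejected, Rejected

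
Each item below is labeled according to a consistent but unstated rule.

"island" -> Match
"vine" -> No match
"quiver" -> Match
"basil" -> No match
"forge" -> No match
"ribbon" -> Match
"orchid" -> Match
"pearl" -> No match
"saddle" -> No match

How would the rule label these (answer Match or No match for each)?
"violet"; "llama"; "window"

Match, No match, Match

The simplest hypothesis consistent with all the labels is: length 6 AND contains 'i'.
"violet": Match (length 6, has 'i').
"llama": No match (length 5, no 'i').
"window": Match (length 6, has 'i').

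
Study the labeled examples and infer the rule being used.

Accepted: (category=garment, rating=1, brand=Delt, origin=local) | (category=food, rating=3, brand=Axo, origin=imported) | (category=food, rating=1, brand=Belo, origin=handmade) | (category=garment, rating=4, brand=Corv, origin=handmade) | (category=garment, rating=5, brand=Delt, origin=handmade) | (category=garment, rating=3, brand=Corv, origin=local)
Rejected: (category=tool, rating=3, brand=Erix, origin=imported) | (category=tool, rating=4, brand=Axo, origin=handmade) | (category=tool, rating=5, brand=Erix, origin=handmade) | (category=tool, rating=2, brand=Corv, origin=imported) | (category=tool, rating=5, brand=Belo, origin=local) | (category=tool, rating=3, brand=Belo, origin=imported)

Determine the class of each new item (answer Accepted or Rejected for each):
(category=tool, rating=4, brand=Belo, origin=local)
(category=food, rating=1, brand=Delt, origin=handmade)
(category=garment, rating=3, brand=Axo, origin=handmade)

Rejected, Accepted, Accepted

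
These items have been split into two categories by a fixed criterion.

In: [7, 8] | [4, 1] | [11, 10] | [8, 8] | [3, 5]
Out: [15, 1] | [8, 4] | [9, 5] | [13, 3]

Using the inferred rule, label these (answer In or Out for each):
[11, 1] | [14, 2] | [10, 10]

One predicate separates the groups cleanly: |first − second| ≤ 3.
[11, 1]: Out (|11−1| = 10). [14, 2]: Out (|14−2| = 12). [10, 10]: In (|10−10| = 0).

Out, Out, In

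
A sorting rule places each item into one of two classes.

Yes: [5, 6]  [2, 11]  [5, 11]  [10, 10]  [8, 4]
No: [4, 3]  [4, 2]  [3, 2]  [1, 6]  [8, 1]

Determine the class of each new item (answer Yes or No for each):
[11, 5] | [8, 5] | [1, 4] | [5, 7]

All 'Yes' examples share one property — sum ≥ 11 — and every 'No' example lacks it.
[11, 5]: 11+5 = 16, matches → Yes. [8, 5]: 8+5 = 13, matches → Yes. [1, 4]: 1+4 = 5, does not pass → No. [5, 7]: 5+7 = 12, matches → Yes.

Yes, Yes, No, Yes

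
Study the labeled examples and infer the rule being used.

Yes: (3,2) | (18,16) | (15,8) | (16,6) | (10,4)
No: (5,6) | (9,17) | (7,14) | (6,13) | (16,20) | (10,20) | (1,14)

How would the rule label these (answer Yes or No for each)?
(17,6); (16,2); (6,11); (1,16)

Yes, Yes, No, No

The distinguishing property — first > second — holds for all the 'Yes' cases and none of the 'No' cases.
(17,6): 17 > 6, has this property → Yes. (16,2): 16 > 2, has this property → Yes. (6,11): 6 < 11, doesn't match → No. (1,16): 1 < 16, doesn't match → No.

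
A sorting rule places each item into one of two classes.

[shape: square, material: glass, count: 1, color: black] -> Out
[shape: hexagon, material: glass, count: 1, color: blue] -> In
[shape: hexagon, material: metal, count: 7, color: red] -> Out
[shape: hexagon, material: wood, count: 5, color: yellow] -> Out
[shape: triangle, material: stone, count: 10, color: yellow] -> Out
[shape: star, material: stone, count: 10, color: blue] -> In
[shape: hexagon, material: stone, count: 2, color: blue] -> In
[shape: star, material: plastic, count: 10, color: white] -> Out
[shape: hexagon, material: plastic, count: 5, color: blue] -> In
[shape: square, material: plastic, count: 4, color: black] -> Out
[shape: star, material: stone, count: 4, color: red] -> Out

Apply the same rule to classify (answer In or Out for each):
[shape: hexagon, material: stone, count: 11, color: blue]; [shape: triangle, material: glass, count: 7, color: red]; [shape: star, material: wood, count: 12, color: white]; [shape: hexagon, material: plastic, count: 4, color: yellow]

The distinguishing property — color is blue — holds for all the 'In' cases and none of the 'Out' cases.
[shape: hexagon, material: stone, count: 11, color: blue] → color is blue → In. [shape: triangle, material: glass, count: 7, color: red] → color is red → Out. [shape: star, material: wood, count: 12, color: white] → color is white → Out. [shape: hexagon, material: plastic, count: 4, color: yellow] → color is yellow → Out.

In, Out, Out, Out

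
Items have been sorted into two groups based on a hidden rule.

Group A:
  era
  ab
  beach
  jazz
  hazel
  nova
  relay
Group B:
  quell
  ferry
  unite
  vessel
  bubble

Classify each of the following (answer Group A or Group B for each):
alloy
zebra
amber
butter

One predicate separates the groups cleanly: contains 'a'.
alloy: has 'a' — matches, so Group A. zebra: has 'a' — matches, so Group A. amber: has 'a' — matches, so Group A. butter: no 'a' — doesn't qualify, so Group B.

Group A, Group A, Group A, Group B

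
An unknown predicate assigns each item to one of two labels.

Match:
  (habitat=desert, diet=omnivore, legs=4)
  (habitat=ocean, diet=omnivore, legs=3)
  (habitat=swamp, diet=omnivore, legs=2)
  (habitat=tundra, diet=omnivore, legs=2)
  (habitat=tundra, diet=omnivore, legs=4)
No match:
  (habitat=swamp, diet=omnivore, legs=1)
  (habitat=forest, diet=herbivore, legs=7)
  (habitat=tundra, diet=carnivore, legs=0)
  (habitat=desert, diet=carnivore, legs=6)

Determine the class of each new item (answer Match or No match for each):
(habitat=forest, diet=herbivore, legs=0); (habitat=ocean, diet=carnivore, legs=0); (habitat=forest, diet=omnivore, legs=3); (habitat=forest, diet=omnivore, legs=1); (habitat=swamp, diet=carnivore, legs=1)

No match, No match, Match, No match, No match

The common property of the 'Match' items is: diet is omnivore AND legs ≥ 2. No 'No match' item has it.
(habitat=forest, diet=herbivore, legs=0): No match (diet is herbivore, legs = 0).
(habitat=ocean, diet=carnivore, legs=0): No match (diet is carnivore, legs = 0).
(habitat=forest, diet=omnivore, legs=3): Match (diet is omnivore, legs = 3).
(habitat=forest, diet=omnivore, legs=1): No match (diet is omnivore, legs = 1).
(habitat=swamp, diet=carnivore, legs=1): No match (diet is carnivore, legs = 1).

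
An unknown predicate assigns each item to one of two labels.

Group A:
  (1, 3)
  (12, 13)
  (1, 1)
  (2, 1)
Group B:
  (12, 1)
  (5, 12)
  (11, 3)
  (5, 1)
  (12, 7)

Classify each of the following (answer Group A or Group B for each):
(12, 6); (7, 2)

The distinguishing property — |first − second| ≤ 2 — holds for all the 'Group A' cases and none of the 'Group B' cases.
(12, 6): |12−6| = 6, lacks this property → Group B.
(7, 2): |7−2| = 5, lacks this property → Group B.

Group B, Group B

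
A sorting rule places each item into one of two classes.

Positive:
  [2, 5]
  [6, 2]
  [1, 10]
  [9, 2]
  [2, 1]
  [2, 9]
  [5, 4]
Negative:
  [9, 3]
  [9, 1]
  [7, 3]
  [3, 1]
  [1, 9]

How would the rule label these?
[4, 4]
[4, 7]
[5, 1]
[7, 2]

The classifier is using: product is even.
[4, 4] — 4·4 = 16, hence Positive. [4, 7] — 4·7 = 28, hence Positive. [5, 1] — 5·1 = 5, hence Negative. [7, 2] — 7·2 = 14, hence Positive.

Positive, Positive, Negative, Positive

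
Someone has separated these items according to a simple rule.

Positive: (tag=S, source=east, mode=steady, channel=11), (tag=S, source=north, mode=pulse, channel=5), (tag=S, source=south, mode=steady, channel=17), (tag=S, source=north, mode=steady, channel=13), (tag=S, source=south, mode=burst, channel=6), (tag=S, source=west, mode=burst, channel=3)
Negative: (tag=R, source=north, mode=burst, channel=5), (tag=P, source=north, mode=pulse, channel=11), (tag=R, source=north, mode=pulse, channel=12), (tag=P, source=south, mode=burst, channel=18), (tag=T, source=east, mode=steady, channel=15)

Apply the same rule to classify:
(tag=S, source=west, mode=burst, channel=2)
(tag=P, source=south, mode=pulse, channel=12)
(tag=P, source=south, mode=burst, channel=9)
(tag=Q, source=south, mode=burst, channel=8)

Positive, Negative, Negative, Negative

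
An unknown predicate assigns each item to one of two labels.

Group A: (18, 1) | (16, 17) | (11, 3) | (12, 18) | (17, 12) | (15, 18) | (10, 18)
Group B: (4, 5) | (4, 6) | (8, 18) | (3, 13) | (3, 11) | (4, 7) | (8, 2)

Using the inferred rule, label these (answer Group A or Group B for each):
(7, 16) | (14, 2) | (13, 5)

A rule that fits every label: first ≥ 10 — true of each 'Group A' example, false of each 'Group B' one.
(7, 16): Group B (first 7). (14, 2): Group A (first 14). (13, 5): Group A (first 13).

Group B, Group A, Group A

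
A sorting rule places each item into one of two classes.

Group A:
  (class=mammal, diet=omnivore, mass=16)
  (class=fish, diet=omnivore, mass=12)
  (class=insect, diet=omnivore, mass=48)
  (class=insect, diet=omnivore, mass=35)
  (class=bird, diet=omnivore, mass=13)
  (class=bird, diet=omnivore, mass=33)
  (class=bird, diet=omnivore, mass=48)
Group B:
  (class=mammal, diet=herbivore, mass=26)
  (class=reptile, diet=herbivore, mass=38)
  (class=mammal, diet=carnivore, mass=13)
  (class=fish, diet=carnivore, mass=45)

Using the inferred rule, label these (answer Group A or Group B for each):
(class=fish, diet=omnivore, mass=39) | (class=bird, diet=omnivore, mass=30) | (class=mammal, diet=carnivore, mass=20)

The rule appears to be: diet is omnivore.
(class=fish, diet=omnivore, mass=39): Group A (diet is omnivore). (class=bird, diet=omnivore, mass=30): Group A (diet is omnivore). (class=mammal, diet=carnivore, mass=20): Group B (diet is carnivore).

Group A, Group A, Group B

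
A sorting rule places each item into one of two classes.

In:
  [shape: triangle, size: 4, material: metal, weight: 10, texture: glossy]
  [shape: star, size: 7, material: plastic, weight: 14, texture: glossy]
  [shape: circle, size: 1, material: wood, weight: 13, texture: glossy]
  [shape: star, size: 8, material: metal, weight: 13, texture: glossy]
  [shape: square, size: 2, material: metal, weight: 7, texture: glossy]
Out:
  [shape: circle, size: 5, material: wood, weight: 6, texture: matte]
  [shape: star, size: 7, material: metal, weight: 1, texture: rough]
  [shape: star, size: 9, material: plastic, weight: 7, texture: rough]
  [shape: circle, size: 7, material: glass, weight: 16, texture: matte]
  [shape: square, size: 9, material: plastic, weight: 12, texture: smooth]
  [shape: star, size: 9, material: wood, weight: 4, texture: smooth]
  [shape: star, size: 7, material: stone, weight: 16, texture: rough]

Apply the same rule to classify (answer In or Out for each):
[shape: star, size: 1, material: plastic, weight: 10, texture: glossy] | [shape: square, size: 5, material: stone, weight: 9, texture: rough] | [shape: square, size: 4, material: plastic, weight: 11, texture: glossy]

In, Out, In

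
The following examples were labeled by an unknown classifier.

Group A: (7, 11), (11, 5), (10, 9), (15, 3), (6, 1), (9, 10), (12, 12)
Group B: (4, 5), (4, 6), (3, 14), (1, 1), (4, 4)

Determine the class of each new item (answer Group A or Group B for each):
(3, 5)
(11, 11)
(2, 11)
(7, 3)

Group B, Group A, Group B, Group A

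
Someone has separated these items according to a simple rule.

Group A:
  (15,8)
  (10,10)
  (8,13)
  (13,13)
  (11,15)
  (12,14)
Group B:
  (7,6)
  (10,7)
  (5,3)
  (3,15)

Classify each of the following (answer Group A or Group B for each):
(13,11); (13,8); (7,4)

Group A, Group A, Group B

One predicate separates the groups cleanly: sum ≥ 20.
(13,11): 13+11 = 24 — matches, so Group A.
(13,8): 13+8 = 21 — matches, so Group A.
(7,4): 7+4 = 11 — doesn't match, so Group B.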